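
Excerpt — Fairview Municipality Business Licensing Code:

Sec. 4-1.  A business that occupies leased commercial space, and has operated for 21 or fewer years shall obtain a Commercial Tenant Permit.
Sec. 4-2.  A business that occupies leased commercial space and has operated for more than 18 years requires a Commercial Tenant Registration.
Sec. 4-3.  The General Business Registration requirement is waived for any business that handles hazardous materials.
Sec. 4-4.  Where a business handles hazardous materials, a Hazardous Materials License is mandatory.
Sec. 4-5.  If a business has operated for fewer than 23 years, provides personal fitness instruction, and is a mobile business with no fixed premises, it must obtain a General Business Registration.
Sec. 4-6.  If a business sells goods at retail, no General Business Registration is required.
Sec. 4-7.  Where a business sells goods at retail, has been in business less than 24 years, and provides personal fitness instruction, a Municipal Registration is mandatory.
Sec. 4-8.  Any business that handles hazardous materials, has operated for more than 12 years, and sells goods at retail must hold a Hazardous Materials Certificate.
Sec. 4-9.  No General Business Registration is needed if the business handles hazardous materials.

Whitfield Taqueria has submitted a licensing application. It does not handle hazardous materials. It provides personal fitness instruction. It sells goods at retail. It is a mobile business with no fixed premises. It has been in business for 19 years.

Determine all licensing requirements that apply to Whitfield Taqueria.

Sec. 4-1. is a mobile business with no fixed premises (not: occupies leased commercial space); years in business 19 ≤ 21 → Commercial Tenant Permit not required.
Sec. 4-2. is a mobile business with no fixed premises (not: occupies leased commercial space); years in business 19 > 18 → Commercial Tenant Registration not required.
Sec. 4-3. does not handle hazardous materials → General Business Registration exemption does not apply.
Sec. 4-4. does not handle hazardous materials → Hazardous Materials License not required.
Sec. 4-5. years in business 19 < 23; provides personal fitness instruction; is a mobile business with no fixed premises → General Business Registration required.
Sec. 4-6. sells goods at retail → exempt from General Business Registration.
Sec. 4-7. sells goods at retail; years in business 19 < 24; provides personal fitness instruction → Municipal Registration required.
Sec. 4-8. does not handle hazardous materials; years in business 19 > 12; sells goods at retail → Hazardous Materials Certificate not required.
Sec. 4-9. does not handle hazardous materials → General Business Registration exemption does not apply.

Municipal Registration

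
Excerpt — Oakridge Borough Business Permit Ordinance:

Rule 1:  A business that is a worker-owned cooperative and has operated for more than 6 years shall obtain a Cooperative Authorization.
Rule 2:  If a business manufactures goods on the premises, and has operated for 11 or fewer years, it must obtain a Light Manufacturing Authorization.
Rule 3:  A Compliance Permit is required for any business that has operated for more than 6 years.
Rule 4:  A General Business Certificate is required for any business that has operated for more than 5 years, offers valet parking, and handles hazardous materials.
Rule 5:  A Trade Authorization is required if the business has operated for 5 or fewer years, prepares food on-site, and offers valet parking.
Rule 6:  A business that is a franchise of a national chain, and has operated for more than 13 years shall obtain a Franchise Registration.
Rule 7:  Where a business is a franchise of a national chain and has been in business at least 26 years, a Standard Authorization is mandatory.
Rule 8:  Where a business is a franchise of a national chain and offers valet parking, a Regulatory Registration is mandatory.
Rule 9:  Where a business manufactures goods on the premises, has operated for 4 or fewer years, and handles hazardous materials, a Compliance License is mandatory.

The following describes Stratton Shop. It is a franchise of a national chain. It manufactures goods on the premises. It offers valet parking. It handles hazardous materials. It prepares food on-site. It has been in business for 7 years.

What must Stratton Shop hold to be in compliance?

Compliance Permit, General Business Certificate, Light Manufacturing Authorization, Regulatory Registration

Rule 1: is a franchise of a national chain (not: is a worker-owned cooperative); years in business 7 > 6 → Cooperative Authorization not required.
Rule 2: manufactures goods on the premises; years in business 7 ≤ 11 → Light Manufacturing Authorization required.
Rule 3: years in business 7 > 6 → Compliance Permit required.
Rule 4: years in business 7 > 5; offers valet parking; handles hazardous materials → General Business Certificate required.
Rule 5: years in business 7 > 5; prepares food on-site; offers valet parking → Trade Authorization not required.
Rule 6: is a franchise of a national chain; years in business 7 ≤ 13 → Franchise Registration not required.
Rule 7: is a franchise of a national chain; years in business 7 < 26 → Standard Authorization not required.
Rule 8: is a franchise of a national chain; offers valet parking → Regulatory Registration required.
Rule 9: manufactures goods on the premises; years in business 7 > 4; handles hazardous materials → Compliance License not required.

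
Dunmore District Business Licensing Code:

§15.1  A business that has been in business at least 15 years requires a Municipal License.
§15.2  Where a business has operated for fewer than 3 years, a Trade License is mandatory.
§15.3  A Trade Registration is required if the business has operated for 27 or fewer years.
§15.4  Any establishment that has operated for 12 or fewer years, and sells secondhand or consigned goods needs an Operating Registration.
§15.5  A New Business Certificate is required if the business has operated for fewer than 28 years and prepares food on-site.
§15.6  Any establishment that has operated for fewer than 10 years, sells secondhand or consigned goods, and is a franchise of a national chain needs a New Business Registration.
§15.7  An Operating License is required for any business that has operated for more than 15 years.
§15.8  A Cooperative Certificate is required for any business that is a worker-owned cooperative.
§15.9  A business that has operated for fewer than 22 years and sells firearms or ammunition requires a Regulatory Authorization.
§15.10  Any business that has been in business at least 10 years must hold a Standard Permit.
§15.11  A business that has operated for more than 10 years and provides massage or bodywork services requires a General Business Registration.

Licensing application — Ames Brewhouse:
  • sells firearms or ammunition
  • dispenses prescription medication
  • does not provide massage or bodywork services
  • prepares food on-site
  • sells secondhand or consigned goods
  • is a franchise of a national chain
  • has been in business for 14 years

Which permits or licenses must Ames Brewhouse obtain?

New Business Certificate, Regulatory Authorization, Standard Permit, Trade Registration

§15.1 years in business 14 < 15 → Municipal License not required.
§15.2 years in business 14 ≥ 3 → Trade License not required.
§15.3 years in business 14 ≤ 27 → Trade Registration required.
§15.4 years in business 14 > 12; sells secondhand or consigned goods → Operating Registration not required.
§15.5 years in business 14 < 28; prepares food on-site → New Business Certificate required.
§15.6 years in business 14 ≥ 10; sells secondhand or consigned goods; is a franchise of a national chain → New Business Registration not required.
§15.7 years in business 14 ≤ 15 → Operating License not required.
§15.8 is a franchise of a national chain (not: is a worker-owned cooperative) → Cooperative Certificate not required.
§15.9 years in business 14 < 22; sells firearms or ammunition → Regulatory Authorization required.
§15.10 years in business 14 ≥ 10 → Standard Permit required.
§15.11 years in business 14 > 10; does not provide massage or bodywork services → General Business Registration not required.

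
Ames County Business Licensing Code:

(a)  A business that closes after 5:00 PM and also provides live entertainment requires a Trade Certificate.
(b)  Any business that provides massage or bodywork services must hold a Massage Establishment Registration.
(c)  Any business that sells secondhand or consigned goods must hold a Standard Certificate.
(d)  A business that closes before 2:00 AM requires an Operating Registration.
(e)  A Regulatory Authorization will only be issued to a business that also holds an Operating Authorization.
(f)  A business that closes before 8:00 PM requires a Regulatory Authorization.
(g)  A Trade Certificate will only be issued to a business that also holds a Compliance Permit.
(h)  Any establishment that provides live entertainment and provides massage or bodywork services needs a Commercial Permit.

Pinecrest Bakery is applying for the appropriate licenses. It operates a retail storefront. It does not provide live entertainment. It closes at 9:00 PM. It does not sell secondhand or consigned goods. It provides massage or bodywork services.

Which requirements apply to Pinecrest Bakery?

(a) closes 9:00 PM, after 5:00 PM; does not provide live entertainment → Trade Certificate not required.
(b) provides massage or bodywork services → Massage Establishment Registration required.
(c) does not sell secondhand or consigned goods → Standard Certificate not required.
(d) closes 9:00 PM, at/before 2:00 AM → Operating Registration required.
(e) Regulatory Authorization is not required → no effect.
(f) closes 9:00 PM, after 8:00 PM → Regulatory Authorization not required.
(g) Trade Certificate is not required → no effect.
(h) does not provide live entertainment; provides massage or bodywork services → Commercial Permit not required.

Massage Establishment Registration, Operating Registration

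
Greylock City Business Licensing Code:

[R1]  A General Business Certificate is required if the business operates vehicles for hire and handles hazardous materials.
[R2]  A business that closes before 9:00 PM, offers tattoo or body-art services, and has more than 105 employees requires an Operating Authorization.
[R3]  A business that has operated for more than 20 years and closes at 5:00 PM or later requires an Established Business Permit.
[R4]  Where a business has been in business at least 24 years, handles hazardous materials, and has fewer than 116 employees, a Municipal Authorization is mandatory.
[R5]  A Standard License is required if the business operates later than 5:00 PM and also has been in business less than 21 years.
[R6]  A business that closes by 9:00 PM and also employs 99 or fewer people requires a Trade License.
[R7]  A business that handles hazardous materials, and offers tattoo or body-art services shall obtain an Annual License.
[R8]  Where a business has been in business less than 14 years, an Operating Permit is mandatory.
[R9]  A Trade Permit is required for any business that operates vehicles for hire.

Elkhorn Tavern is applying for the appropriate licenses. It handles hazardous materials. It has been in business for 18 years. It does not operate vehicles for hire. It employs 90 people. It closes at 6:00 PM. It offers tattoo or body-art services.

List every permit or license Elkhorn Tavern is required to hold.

Annual License, Standard License, Trade License

[R1] does not operate vehicles for hire; handles hazardous materials → General Business Certificate not required.
[R2] closes 6:00 PM, at/before 9:00 PM; offers tattoo or body-art services; employees 90 ≤ 105 → Operating Authorization not required.
[R3] years in business 18 ≤ 20; closes 6:00 PM, after 5:00 PM → Established Business Permit not required.
[R4] years in business 18 < 24; handles hazardous materials; employees 90 < 116 → Municipal Authorization not required.
[R5] closes 6:00 PM, after 5:00 PM; years in business 18 < 21 → Standard License required.
[R6] closes 6:00 PM, at/before 9:00 PM; employees 90 ≤ 99 → Trade License required.
[R7] handles hazardous materials; offers tattoo or body-art services → Annual License required.
[R8] years in business 18 ≥ 14 → Operating Permit not required.
[R9] does not operate vehicles for hire → Trade Permit not required.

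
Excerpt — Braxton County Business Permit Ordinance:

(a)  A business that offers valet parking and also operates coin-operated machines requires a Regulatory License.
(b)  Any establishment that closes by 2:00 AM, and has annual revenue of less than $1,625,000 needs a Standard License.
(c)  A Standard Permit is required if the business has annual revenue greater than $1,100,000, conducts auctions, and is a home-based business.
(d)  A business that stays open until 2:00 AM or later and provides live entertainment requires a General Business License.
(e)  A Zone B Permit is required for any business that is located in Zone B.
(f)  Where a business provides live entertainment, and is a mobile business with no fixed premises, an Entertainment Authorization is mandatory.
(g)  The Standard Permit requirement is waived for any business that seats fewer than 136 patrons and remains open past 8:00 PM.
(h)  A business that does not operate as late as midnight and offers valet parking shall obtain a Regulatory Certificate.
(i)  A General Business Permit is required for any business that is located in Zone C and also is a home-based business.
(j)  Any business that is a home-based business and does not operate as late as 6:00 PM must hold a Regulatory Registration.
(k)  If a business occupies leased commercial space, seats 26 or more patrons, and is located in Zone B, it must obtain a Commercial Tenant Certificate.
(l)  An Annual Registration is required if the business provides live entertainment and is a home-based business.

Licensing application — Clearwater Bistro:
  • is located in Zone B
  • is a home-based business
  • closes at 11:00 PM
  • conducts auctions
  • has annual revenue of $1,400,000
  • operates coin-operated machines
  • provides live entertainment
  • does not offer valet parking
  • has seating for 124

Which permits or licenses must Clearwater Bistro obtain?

(a) does not offer valet parking; operates coin-operated machines → Regulatory License not required.
(b) closes 11:00 PM, at/before 2:00 AM; revenue $1,400,000 < $1,625,000 → Standard License required.
(c) revenue $1,400,000 > $1,100,000; conducts auctions; is a home-based business → Standard Permit required.
(d) closes 11:00 PM, at/before 2:00 AM; provides live entertainment → General Business License not required.
(e) is located in Zone B → Zone B Permit required.
(f) provides live entertainment; is a home-based business (not: is a mobile business with no fixed premises) → Entertainment Authorization not required.
(g) seating 124 < 136; closes 11:00 PM, after 8:00 PM → exempt from Standard Permit.
(h) closes 11:00 PM, at/before midnight; does not offer valet parking → Regulatory Certificate not required.
(i) is located in Zone B (not: is located in Zone C); is a home-based business → General Business Permit not required.
(j) is a home-based business; closes 11:00 PM, after 6:00 PM → Regulatory Registration not required.
(k) is a home-based business (not: occupies leased commercial space); seating 124 ≥ 26; is located in Zone B → Commercial Tenant Certificate not required.
(l) provides live entertainment; is a home-based business → Annual Registration required.

Annual Registration, Standard License, Zone B Permit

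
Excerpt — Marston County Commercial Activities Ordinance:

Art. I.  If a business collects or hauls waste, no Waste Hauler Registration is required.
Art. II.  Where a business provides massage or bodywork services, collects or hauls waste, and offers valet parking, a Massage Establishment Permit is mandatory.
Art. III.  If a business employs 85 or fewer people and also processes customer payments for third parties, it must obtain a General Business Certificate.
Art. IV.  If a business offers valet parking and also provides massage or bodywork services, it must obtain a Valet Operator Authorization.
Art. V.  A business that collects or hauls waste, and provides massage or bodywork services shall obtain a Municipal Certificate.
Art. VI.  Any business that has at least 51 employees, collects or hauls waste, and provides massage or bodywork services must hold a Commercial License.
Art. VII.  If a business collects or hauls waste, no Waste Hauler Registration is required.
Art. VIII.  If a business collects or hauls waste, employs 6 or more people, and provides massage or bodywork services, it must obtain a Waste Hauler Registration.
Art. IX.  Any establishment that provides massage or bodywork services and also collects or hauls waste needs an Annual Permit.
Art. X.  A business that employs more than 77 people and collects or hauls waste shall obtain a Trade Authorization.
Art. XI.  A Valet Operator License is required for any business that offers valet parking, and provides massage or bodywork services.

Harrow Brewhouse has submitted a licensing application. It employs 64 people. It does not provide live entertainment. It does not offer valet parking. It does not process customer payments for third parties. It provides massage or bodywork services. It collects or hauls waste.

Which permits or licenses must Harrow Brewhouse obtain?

Annual Permit, Commercial License, Municipal Certificate

Art. I. collects or hauls waste → exempt from Waste Hauler Registration.
Art. II. provides massage or bodywork services; collects or hauls waste; does not offer valet parking → Massage Establishment Permit not required.
Art. III. employees 64 ≤ 85; does not process customer payments for third parties → General Business Certificate not required.
Art. IV. does not offer valet parking; provides massage or bodywork services → Valet Operator Authorization not required.
Art. V. collects or hauls waste; provides massage or bodywork services → Municipal Certificate required.
Art. VI. employees 64 ≥ 51; collects or hauls waste; provides massage or bodywork services → Commercial License required.
Art. VII. collects or hauls waste → exempt from Waste Hauler Registration.
Art. VIII. collects or hauls waste; employees 64 ≥ 6; provides massage or bodywork services → Waste Hauler Registration required.
Art. IX. provides massage or bodywork services; collects or hauls waste → Annual Permit required.
Art. X. employees 64 ≤ 77; collects or hauls waste → Trade Authorization not required.
Art. XI. does not offer valet parking; provides massage or bodywork services → Valet Operator License not required.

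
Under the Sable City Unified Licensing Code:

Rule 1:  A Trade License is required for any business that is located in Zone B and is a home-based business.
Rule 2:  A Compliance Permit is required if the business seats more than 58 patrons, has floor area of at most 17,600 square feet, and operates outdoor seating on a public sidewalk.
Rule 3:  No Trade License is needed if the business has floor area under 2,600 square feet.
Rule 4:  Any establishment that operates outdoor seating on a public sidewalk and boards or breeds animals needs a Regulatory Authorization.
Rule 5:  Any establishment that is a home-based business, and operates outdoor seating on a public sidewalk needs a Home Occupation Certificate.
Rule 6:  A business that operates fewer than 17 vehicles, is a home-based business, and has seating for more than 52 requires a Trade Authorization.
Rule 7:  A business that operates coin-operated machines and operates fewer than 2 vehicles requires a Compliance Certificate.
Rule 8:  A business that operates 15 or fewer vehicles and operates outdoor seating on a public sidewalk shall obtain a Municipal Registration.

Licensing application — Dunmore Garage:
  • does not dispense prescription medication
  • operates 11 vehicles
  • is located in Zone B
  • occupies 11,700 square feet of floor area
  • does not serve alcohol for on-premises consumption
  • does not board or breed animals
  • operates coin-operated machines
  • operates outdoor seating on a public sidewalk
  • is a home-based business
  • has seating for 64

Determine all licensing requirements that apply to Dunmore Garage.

Compliance Permit, Home Occupation Certificate, Municipal Registration, Trade Authorization, Trade License

Rule 1: is located in Zone B; is a home-based business → Trade License required.
Rule 2: seating 64 > 58; floor area 11,700 square feet ≤ 17,600 square feet; operates outdoor seating on a public sidewalk → Compliance Permit required.
Rule 3: floor area 11,700 square feet ≥ 2,600 square feet → Trade License exemption does not apply.
Rule 4: operates outdoor seating on a public sidewalk; does not board or breed animals → Regulatory Authorization not required.
Rule 5: is a home-based business; operates outdoor seating on a public sidewalk → Home Occupation Certificate required.
Rule 6: vehicles 11 < 17; is a home-based business; seating 64 > 52 → Trade Authorization required.
Rule 7: operates coin-operated machines; vehicles 11 ≥ 2 → Compliance Certificate not required.
Rule 8: vehicles 11 ≤ 15; operates outdoor seating on a public sidewalk → Municipal Registration required.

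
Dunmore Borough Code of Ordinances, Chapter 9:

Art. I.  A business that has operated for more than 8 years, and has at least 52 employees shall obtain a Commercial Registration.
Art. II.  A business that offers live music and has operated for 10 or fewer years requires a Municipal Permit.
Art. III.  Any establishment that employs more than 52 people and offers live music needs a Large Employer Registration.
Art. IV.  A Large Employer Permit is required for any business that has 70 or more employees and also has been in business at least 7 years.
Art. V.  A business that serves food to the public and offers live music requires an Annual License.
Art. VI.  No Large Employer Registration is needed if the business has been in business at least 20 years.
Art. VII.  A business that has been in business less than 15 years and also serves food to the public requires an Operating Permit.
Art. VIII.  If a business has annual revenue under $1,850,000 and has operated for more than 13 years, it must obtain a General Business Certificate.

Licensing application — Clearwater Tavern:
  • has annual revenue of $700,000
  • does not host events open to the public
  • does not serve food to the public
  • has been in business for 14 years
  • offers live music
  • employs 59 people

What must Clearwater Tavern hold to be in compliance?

Commercial Registration, General Business Certificate, Large Employer Registration

Art. I. years in business 14 > 8; employees 59 ≥ 52 → Commercial Registration required.
Art. II. offers live music; years in business 14 > 10 → Municipal Permit not required.
Art. III. employees 59 > 52; offers live music → Large Employer Registration required.
Art. IV. employees 59 < 70; years in business 14 ≥ 7 → Large Employer Permit not required.
Art. V. does not serve food to the public; offers live music → Annual License not required.
Art. VI. years in business 14 < 20 → Large Employer Registration exemption does not apply.
Art. VII. years in business 14 < 15; does not serve food to the public → Operating Permit not required.
Art. VIII. revenue $700,000 < $1,850,000; years in business 14 > 13 → General Business Certificate required.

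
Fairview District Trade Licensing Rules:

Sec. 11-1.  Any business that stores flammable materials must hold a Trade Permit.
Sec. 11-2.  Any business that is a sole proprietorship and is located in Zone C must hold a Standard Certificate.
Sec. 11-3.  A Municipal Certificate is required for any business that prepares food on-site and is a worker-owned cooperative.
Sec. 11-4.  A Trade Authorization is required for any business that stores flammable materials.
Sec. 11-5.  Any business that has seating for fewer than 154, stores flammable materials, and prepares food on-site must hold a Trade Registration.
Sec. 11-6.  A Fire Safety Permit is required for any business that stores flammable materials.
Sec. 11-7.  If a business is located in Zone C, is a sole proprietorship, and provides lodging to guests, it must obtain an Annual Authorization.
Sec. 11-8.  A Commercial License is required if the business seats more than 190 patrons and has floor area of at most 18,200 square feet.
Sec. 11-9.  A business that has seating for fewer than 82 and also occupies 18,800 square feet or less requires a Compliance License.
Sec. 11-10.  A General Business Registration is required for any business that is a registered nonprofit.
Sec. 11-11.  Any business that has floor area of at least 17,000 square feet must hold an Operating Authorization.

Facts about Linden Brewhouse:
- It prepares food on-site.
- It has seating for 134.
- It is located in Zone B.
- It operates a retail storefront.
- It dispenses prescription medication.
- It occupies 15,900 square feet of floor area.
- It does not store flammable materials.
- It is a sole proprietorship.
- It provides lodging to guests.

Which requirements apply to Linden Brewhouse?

Sec. 11-1. does not store flammable materials → Trade Permit not required.
Sec. 11-2. is a sole proprietorship; is located in Zone B (not: is located in Zone C) → Standard Certificate not required.
Sec. 11-3. prepares food on-site; is a sole proprietorship (not: is a worker-owned cooperative) → Municipal Certificate not required.
Sec. 11-4. does not store flammable materials → Trade Authorization not required.
Sec. 11-5. seating 134 < 154; does not store flammable materials; prepares food on-site → Trade Registration not required.
Sec. 11-6. does not store flammable materials → Fire Safety Permit not required.
Sec. 11-7. is located in Zone B (not: is located in Zone C); is a sole proprietorship; provides lodging to guests → Annual Authorization not required.
Sec. 11-8. seating 134 ≤ 190; floor area 15,900 square feet ≤ 18,200 square feet → Commercial License not required.
Sec. 11-9. seating 134 ≥ 82; floor area 15,900 square feet ≤ 18,800 square feet → Compliance License not required.
Sec. 11-10. is a sole proprietorship (not: is a registered nonprofit) → General Business Registration not required.
Sec. 11-11. floor area 15,900 square feet < 17,000 square feet → Operating Authorization not required.

None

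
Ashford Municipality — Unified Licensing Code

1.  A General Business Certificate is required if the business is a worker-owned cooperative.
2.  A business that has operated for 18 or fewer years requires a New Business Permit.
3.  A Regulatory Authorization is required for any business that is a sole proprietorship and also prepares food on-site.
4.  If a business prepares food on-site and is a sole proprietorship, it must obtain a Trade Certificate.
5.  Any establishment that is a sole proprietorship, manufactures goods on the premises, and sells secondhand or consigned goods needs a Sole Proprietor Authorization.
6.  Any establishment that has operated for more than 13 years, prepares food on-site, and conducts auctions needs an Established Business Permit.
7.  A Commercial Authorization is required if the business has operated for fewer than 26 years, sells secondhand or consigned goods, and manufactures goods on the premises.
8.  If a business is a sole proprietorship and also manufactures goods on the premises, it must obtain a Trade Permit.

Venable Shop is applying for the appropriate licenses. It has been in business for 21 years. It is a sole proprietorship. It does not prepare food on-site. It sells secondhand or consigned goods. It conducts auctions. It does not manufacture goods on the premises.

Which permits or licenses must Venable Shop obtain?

None

1. is a sole proprietorship (not: is a worker-owned cooperative) → General Business Certificate not required.
2. years in business 21 > 18 → New Business Permit not required.
3. is a sole proprietorship; does not prepare food on-site → Regulatory Authorization not required.
4. does not prepare food on-site; is a sole proprietorship → Trade Certificate not required.
5. is a sole proprietorship; does not manufacture goods on the premises; sells secondhand or consigned goods → Sole Proprietor Authorization not required.
6. years in business 21 > 13; does not prepare food on-site; conducts auctions → Established Business Permit not required.
7. years in business 21 < 26; sells secondhand or consigned goods; does not manufacture goods on the premises → Commercial Authorization not required.
8. is a sole proprietorship; does not manufacture goods on the premises → Trade Permit not required.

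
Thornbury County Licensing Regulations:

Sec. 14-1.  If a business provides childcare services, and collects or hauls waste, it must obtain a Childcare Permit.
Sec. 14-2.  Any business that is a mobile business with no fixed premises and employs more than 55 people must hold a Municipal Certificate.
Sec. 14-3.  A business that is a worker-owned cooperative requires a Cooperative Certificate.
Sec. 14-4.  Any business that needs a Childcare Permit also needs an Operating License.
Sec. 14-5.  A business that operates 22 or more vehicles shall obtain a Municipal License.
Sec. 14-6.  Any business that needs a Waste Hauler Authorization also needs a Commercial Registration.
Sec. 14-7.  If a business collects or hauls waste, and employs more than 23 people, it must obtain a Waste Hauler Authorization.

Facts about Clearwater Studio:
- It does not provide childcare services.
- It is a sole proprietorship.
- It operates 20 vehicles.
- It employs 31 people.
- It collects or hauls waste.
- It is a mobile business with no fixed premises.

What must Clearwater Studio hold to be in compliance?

Commercial Registration, Waste Hauler Authorization

Sec. 14-1. does not provide childcare services; collects or hauls waste → Childcare Permit not required.
Sec. 14-2. is a mobile business with no fixed premises; employees 31 ≤ 55 → Municipal Certificate not required.
Sec. 14-3. is a sole proprietorship (not: is a worker-owned cooperative) → Cooperative Certificate not required.
Sec. 14-4. Childcare Permit is not required → no effect.
Sec. 14-5. vehicles 20 < 22 → Municipal License not required.
Sec. 14-6. Waste Hauler Authorization is required → Commercial Registration also required.
Sec. 14-7. collects or hauls waste; employees 31 > 23 → Waste Hauler Authorization required.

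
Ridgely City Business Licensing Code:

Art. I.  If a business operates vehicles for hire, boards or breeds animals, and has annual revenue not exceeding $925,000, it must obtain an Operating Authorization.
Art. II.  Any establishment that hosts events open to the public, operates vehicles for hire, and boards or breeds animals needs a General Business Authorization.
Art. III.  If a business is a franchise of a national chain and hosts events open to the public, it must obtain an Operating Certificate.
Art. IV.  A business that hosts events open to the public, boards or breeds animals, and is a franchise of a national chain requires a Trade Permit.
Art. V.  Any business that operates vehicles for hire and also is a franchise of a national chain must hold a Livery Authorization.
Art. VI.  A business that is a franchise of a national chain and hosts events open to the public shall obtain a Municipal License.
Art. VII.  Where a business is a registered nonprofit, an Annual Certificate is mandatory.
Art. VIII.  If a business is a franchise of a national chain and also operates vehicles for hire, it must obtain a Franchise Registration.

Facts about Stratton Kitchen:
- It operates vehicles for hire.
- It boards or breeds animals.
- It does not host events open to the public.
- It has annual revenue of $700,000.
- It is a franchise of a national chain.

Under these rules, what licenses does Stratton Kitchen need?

Franchise Registration, Livery Authorization, Operating Authorization

Art. I. operates vehicles for hire; boards or breeds animals; revenue $700,000 ≤ $925,000 → Operating Authorization required.
Art. II. does not host events open to the public; operates vehicles for hire; boards or breeds animals → General Business Authorization not required.
Art. III. is a franchise of a national chain; does not host events open to the public → Operating Certificate not required.
Art. IV. does not host events open to the public; boards or breeds animals; is a franchise of a national chain → Trade Permit not required.
Art. V. operates vehicles for hire; is a franchise of a national chain → Livery Authorization required.
Art. VI. is a franchise of a national chain; does not host events open to the public → Municipal License not required.
Art. VII. is a franchise of a national chain (not: is a registered nonprofit) → Annual Certificate not required.
Art. VIII. is a franchise of a national chain; operates vehicles for hire → Franchise Registration required.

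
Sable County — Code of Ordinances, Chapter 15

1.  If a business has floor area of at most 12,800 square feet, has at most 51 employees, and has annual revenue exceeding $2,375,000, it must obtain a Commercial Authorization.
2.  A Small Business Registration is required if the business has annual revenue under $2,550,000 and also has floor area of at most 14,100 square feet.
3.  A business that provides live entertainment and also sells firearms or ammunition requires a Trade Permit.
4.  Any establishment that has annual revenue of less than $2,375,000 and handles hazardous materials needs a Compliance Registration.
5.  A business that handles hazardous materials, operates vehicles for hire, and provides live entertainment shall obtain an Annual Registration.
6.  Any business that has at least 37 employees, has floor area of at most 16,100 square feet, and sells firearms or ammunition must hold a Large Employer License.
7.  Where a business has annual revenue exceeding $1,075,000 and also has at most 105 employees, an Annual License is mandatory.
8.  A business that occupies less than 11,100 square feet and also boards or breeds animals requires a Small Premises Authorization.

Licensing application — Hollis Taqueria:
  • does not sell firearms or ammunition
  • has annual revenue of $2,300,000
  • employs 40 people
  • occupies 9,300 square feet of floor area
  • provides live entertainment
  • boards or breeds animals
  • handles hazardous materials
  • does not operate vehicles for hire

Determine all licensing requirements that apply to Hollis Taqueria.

Annual License, Compliance Registration, Small Business Registration, Small Premises Authorization

1. floor area 9,300 square feet ≤ 12,800 square feet; employees 40 ≤ 51; revenue $2,300,000 ≤ $2,375,000 → Commercial Authorization not required.
2. revenue $2,300,000 < $2,550,000; floor area 9,300 square feet ≤ 14,100 square feet → Small Business Registration required.
3. provides live entertainment; does not sell firearms or ammunition → Trade Permit not required.
4. revenue $2,300,000 < $2,375,000; handles hazardous materials → Compliance Registration required.
5. handles hazardous materials; does not operate vehicles for hire; provides live entertainment → Annual Registration not required.
6. employees 40 ≥ 37; floor area 9,300 square feet ≤ 16,100 square feet; does not sell firearms or ammunition → Large Employer License not required.
7. revenue $2,300,000 > $1,075,000; employees 40 ≤ 105 → Annual License required.
8. floor area 9,300 square feet < 11,100 square feet; boards or breeds animals → Small Premises Authorization required.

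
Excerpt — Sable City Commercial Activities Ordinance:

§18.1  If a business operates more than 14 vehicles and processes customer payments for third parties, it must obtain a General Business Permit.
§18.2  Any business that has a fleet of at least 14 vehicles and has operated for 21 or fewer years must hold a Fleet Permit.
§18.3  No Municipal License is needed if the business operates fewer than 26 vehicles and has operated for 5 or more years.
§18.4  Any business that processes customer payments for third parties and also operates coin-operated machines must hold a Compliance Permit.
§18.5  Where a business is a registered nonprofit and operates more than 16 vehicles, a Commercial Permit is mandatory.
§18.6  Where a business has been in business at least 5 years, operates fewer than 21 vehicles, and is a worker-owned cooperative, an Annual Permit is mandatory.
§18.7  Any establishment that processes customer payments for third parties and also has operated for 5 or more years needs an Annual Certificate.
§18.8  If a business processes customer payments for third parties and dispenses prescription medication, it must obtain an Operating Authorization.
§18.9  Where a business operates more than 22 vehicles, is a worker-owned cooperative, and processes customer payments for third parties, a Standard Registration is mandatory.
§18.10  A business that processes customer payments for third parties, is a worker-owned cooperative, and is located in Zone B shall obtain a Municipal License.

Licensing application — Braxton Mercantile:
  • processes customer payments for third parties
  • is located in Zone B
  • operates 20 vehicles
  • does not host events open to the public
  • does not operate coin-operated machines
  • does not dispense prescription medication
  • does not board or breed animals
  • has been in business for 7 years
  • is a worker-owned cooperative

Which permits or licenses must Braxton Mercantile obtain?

§18.1 vehicles 20 > 14; processes customer payments for third parties → General Business Permit required.
§18.2 vehicles 20 ≥ 14; years in business 7 ≤ 21 → Fleet Permit required.
§18.3 vehicles 20 < 26; years in business 7 ≥ 5 → exempt from Municipal License.
§18.4 processes customer payments for third parties; does not operate coin-operated machines → Compliance Permit not required.
§18.5 is a worker-owned cooperative (not: is a registered nonprofit); vehicles 20 > 16 → Commercial Permit not required.
§18.6 years in business 7 ≥ 5; vehicles 20 < 21; is a worker-owned cooperative → Annual Permit required.
§18.7 processes customer payments for third parties; years in business 7 ≥ 5 → Annual Certificate required.
§18.8 processes customer payments for third parties; does not dispense prescription medication → Operating Authorization not required.
§18.9 vehicles 20 ≤ 22; is a worker-owned cooperative; processes customer payments for third parties → Standard Registration not required.
§18.10 processes customer payments for third parties; is a worker-owned cooperative; is located in Zone B → Municipal License required.

Annual Certificate, Annual Permit, Fleet Permit, General Business Permit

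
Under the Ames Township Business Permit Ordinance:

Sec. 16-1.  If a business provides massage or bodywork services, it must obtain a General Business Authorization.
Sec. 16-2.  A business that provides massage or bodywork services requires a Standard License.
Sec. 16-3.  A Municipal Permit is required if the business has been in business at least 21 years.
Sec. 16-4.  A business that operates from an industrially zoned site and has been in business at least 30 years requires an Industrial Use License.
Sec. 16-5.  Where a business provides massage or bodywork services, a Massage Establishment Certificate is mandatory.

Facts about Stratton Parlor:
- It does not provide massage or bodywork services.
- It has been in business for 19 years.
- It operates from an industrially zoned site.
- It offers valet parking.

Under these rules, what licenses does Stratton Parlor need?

None

Sec. 16-1. does not provide massage or bodywork services → General Business Authorization not required.
Sec. 16-2. does not provide massage or bodywork services → Standard License not required.
Sec. 16-3. years in business 19 < 21 → Municipal Permit not required.
Sec. 16-4. operates from an industrially zoned site; years in business 19 < 30 → Industrial Use License not required.
Sec. 16-5. does not provide massage or bodywork services → Massage Establishment Certificate not required.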